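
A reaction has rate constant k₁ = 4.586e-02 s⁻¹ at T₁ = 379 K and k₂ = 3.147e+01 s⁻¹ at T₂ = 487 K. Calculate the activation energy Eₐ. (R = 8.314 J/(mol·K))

92.8 kJ/mol

Step 1: Use the two-temperature Arrhenius form: ln(k₂/k₁) = -Eₐ/R × (1/T₂ - 1/T₁)
Step 2: ln(k₂/k₁) = ln(3.147e+01/4.586e-02) = ln(686.219) = 6.5312
Step 3: 1/T₂ - 1/T₁ = 1/487 - 1/379 = -5.851343e-04 K⁻¹
Step 4: Eₐ = -R × ln(k₂/k₁) / (1/T₂ - 1/T₁) = -8.314 × 6.5312 / -5.851343e-04
Step 5: Eₐ = 9.2800e+04 J/mol = 92.8 kJ/mol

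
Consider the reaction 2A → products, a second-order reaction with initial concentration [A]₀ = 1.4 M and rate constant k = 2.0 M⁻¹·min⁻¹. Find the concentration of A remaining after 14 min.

0.03483 M

Step 1: For a second-order reaction: 1/[A] = 1/[A]₀ + kt
Step 2: 1/[A] = 1/1.4 + 2.0 × 14
Step 3: 1/[A] = 0.7143 + 28 = 28.71
Step 4: [A] = 1/28.71 = 0.03483 M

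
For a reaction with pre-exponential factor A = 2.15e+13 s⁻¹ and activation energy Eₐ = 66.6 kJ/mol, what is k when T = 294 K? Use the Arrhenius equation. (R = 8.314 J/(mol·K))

3.16e+01 s⁻¹

Step 1: Use the Arrhenius equation: k = A × exp(-Eₐ/RT)
Step 2: Convert Eₐ to J/mol: 66.6 kJ/mol = 66600 J/mol
Step 3: Calculate the exponent: -Eₐ/(RT) = -66600/(8.314 × 294) = -27.24689
Step 4: k = 2.15e+13 × exp(-27.24689)
Step 5: k = 2.15e+13 × 1.46834e-12 = 3.1569e+01 s⁻¹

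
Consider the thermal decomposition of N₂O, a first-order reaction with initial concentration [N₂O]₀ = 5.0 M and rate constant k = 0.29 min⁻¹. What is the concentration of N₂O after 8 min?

0.4914 M

Step 1: For a first-order reaction: [N₂O] = [N₂O]₀ × e^(-kt)
Step 2: [N₂O] = 5.0 × e^(-0.29 × 8)
Step 3: [N₂O] = 5.0 × e^(-2.32)
Step 4: [N₂O] = 5.0 × 0.0982736 = 0.4914 M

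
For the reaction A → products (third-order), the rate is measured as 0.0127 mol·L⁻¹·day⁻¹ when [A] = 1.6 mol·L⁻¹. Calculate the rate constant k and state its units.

0.003101 (mol·L⁻¹)⁻²·day⁻¹

Step 1: rate = k[A]^3, so k = rate / [A]^3.
Step 2: k = 0.0127 / (1.6)^3 = 0.0127 / 4.096.
Step 3: k = 0.003101 (mol·L⁻¹)⁻²·day⁻¹.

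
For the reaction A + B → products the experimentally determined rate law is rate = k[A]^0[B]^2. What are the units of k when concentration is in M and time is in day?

M⁻¹·day⁻¹

Step 1: Overall order = 0 + 2 = 2.
Step 2: rate has units M·day⁻¹; [A]^0[B]^2 has units M^2.
Step 3: k = rate/([A]^0[B]^2), so units of k = M^(1-2)·day⁻¹ = M⁻¹·day⁻¹.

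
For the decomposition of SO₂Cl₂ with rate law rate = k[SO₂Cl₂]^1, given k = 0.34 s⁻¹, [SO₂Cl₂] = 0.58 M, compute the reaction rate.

0.1972 M/s

Step 1: Identify the rate law: rate = k[SO₂Cl₂]^1
Step 2: Substitute values: rate = 0.34 × (0.58)^1
Step 3: Calculate: rate = 0.34 × 0.58 = 0.1972 M/s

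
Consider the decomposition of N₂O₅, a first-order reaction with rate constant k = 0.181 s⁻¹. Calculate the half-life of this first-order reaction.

3.83 s

Step 1: For a first-order reaction, t₁/₂ = ln(2)/k
Step 2: t₁/₂ = ln(2)/0.181
Step 3: t₁/₂ = 0.6931/0.181 = 3.83 s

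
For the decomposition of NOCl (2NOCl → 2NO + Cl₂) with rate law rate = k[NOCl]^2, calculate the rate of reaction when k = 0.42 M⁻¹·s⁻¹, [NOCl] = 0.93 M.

0.3633 M/s

Step 1: Identify the rate law: rate = k[NOCl]^2
Step 2: Substitute values: rate = 0.42 × (0.93)^2
Step 3: Calculate: rate = 0.42 × 0.8649 = 0.363258 M/s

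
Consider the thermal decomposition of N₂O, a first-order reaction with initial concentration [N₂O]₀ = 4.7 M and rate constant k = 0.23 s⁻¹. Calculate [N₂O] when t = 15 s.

0.1492 M

Step 1: For a first-order reaction: [N₂O] = [N₂O]₀ × e^(-kt)
Step 2: [N₂O] = 4.7 × e^(-0.23 × 15)
Step 3: [N₂O] = 4.7 × e^(-3.45)
Step 4: [N₂O] = 4.7 × 0.0317456 = 0.1492 M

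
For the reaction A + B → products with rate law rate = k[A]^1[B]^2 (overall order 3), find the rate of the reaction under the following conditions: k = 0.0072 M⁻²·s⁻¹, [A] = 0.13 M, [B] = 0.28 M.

7.338e-05 M/s

Step 1: The rate law is rate = k[A]^1[B]^2, overall order = 1+2 = 3
Step 2: Substitute values: rate = 0.0072 × (0.13)^1 × (0.28)^2
Step 3: rate = 0.0072 × 0.13 × 0.0784 = 7.33824e-05 M/s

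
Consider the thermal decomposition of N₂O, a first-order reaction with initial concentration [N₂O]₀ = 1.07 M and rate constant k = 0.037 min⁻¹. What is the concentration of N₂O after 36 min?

0.2824 M

Step 1: For a first-order reaction: [N₂O] = [N₂O]₀ × e^(-kt)
Step 2: [N₂O] = 1.07 × e^(-0.037 × 36)
Step 3: [N₂O] = 1.07 × e^(-1.332)
Step 4: [N₂O] = 1.07 × 0.263949 = 0.2824 M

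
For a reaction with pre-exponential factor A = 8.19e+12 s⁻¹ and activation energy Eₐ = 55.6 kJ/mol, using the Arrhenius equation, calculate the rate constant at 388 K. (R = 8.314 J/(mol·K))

2.68e+05 s⁻¹

Step 1: Use the Arrhenius equation: k = A × exp(-Eₐ/RT)
Step 2: Convert Eₐ to J/mol: 55.6 kJ/mol = 55600 J/mol
Step 3: Calculate the exponent: -Eₐ/(RT) = -55600/(8.314 × 388) = -17.23586
Step 4: k = 8.19e+12 × exp(-17.23586)
Step 5: k = 8.19e+12 × 3.27010e-08 = 2.6782e+05 s⁻¹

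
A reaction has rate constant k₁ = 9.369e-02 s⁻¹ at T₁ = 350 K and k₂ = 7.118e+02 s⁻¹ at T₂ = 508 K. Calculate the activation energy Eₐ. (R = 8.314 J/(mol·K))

83.6 kJ/mol

Step 1: Use the two-temperature Arrhenius form: ln(k₂/k₁) = -Eₐ/R × (1/T₂ - 1/T₁)
Step 2: ln(k₂/k₁) = ln(7.118e+02/9.369e-02) = ln(7597.4) = 8.93556
Step 3: 1/T₂ - 1/T₁ = 1/508 - 1/350 = -8.886389e-04 K⁻¹
Step 4: Eₐ = -R × ln(k₂/k₁) / (1/T₂ - 1/T₁) = -8.314 × 8.93556 / -8.886389e-04
Step 5: Eₐ = 8.3600e+04 J/mol = 83.6 kJ/mol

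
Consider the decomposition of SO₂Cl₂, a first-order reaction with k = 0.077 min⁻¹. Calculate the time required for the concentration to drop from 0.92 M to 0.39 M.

11.15 min

Step 1: For first-order: t = ln([SO₂Cl₂]₀/[SO₂Cl₂])/k
Step 2: t = ln(0.92/0.39)/0.077
Step 3: t = ln(2.359)/0.077
Step 4: t = 0.8582/0.077 = 11.15 min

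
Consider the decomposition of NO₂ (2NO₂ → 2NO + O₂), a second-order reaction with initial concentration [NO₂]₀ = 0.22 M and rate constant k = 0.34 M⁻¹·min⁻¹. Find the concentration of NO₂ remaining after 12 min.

0.1159 M

Step 1: For a second-order reaction: 1/[NO₂] = 1/[NO₂]₀ + kt
Step 2: 1/[NO₂] = 1/0.22 + 0.34 × 12
Step 3: 1/[NO₂] = 4.545 + 4.08 = 8.625
Step 4: [NO₂] = 1/8.625 = 0.1159 M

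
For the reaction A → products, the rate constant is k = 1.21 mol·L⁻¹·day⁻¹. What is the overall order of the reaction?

zeroth order (0)

Step 1: The units of k for an nth-order reaction are (concentration)^(1-n)·(time)⁻¹.
Step 2: Here k has units mol·L⁻¹·day⁻¹, so the concentration exponent is 1.
Step 3: 1 - n = 1 ⇒ n = 0. The reaction is zeroth order.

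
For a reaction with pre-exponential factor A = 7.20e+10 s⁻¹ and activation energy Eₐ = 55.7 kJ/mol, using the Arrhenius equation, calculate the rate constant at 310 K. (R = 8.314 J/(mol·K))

2.96e+01 s⁻¹

Step 1: Use the Arrhenius equation: k = A × exp(-Eₐ/RT)
Step 2: Convert Eₐ to J/mol: 55.7 kJ/mol = 55700 J/mol
Step 3: Calculate the exponent: -Eₐ/(RT) = -55700/(8.314 × 310) = -21.61143
Step 4: k = 7.20e+10 × exp(-21.61143)
Step 5: k = 7.20e+10 × 4.11410e-10 = 2.9622e+01 s⁻¹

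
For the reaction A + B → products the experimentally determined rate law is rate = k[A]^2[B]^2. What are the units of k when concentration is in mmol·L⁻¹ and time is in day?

(mmol·L⁻¹)⁻³·day⁻¹

Step 1: Overall order = 2 + 2 = 4.
Step 2: rate has units mmol·L⁻¹·day⁻¹; [A]^2[B]^2 has units (mmol·L⁻¹)^4.
Step 3: k = rate/([A]^2[B]^2), so units of k = (mmol·L⁻¹)^(1-4)·day⁻¹ = (mmol·L⁻¹)⁻³·day⁻¹.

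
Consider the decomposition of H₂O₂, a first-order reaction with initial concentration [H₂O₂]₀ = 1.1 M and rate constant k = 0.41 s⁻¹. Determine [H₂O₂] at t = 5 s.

0.1416 M

Step 1: For a first-order reaction: [H₂O₂] = [H₂O₂]₀ × e^(-kt)
Step 2: [H₂O₂] = 1.1 × e^(-0.41 × 5)
Step 3: [H₂O₂] = 1.1 × e^(-2.05)
Step 4: [H₂O₂] = 1.1 × 0.128735 = 0.1416 M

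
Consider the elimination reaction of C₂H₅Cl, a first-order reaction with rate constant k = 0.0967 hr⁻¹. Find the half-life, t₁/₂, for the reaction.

7.168 hr

Step 1: For a first-order reaction, t₁/₂ = ln(2)/k
Step 2: t₁/₂ = ln(2)/0.0967
Step 3: t₁/₂ = 0.6931/0.0967 = 7.168 hr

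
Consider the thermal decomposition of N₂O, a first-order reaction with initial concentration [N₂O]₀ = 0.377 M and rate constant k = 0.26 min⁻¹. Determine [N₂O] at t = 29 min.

0.0002003 M

Step 1: For a first-order reaction: [N₂O] = [N₂O]₀ × e^(-kt)
Step 2: [N₂O] = 0.377 × e^(-0.26 × 29)
Step 3: [N₂O] = 0.377 × e^(-7.54)
Step 4: [N₂O] = 0.377 × 0.000531398 = 0.0002003 M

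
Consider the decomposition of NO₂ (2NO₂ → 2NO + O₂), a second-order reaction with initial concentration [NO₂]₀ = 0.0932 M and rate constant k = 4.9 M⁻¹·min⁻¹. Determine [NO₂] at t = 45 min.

0.004325 M

Step 1: For a second-order reaction: 1/[NO₂] = 1/[NO₂]₀ + kt
Step 2: 1/[NO₂] = 1/0.0932 + 4.9 × 45
Step 3: 1/[NO₂] = 10.73 + 220.5 = 231.2
Step 4: [NO₂] = 1/231.2 = 0.004325 M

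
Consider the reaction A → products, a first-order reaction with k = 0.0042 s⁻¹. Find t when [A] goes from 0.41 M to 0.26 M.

108.4 s

Step 1: For first-order: t = ln([A]₀/[A])/k
Step 2: t = ln(0.41/0.26)/0.0042
Step 3: t = ln(1.577)/0.0042
Step 4: t = 0.4555/0.0042 = 108.4 s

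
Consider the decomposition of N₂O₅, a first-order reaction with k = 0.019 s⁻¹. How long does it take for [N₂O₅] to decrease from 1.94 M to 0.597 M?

62.03 s

Step 1: For first-order: t = ln([N₂O₅]₀/[N₂O₅])/k
Step 2: t = ln(1.94/0.597)/0.019
Step 3: t = ln(3.25)/0.019
Step 4: t = 1.179/0.019 = 62.03 s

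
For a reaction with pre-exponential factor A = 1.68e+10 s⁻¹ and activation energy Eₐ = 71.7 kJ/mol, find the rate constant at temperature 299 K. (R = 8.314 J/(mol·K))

5.00e-03 s⁻¹

Step 1: Use the Arrhenius equation: k = A × exp(-Eₐ/RT)
Step 2: Convert Eₐ to J/mol: 71.7 kJ/mol = 71700 J/mol
Step 3: Calculate the exponent: -Eₐ/(RT) = -71700/(8.314 × 299) = -28.84284
Step 4: k = 1.68e+10 × exp(-28.84284)
Step 5: k = 1.68e+10 × 2.97655e-13 = 5.0006e-03 s⁻¹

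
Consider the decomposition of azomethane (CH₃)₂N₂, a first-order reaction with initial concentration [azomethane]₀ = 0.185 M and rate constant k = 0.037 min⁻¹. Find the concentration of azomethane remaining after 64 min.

0.01733 M

Step 1: For a first-order reaction: [azomethane] = [azomethane]₀ × e^(-kt)
Step 2: [azomethane] = 0.185 × e^(-0.037 × 64)
Step 3: [azomethane] = 0.185 × e^(-2.368)
Step 4: [azomethane] = 0.185 × 0.0936679 = 0.01733 M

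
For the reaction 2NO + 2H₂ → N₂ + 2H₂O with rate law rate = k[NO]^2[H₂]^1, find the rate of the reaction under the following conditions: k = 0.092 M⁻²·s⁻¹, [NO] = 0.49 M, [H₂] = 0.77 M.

0.01701 M/s

Step 1: The rate law is rate = k[NO]^2[H₂]^1
Step 2: Substitute: rate = 0.092 × (0.49)^2 × (0.77)^1
Step 3: rate = 0.092 × 0.2401 × 0.77 = 0.0170087 M/s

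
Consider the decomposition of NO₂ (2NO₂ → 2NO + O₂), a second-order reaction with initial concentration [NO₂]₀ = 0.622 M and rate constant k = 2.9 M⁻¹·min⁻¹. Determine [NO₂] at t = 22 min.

0.01529 M

Step 1: For a second-order reaction: 1/[NO₂] = 1/[NO₂]₀ + kt
Step 2: 1/[NO₂] = 1/0.622 + 2.9 × 22
Step 3: 1/[NO₂] = 1.608 + 63.8 = 65.41
Step 4: [NO₂] = 1/65.41 = 0.01529 M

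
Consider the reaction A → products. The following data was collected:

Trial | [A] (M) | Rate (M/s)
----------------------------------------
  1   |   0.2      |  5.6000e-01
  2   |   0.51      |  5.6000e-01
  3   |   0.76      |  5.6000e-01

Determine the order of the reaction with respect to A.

zeroth order (0)

Step 1: Compare trials - when concentration changes, rate stays constant.
Step 2: rate₂/rate₁ = 5.6000e-01/5.6000e-01 = 1
Step 3: [A]₂/[A]₁ = 0.51/0.2 = 2.55
Step 4: Since rate ratio ≈ (conc ratio)^0, the reaction is zeroth order.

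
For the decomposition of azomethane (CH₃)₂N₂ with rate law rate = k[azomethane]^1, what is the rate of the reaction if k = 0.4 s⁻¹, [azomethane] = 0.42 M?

0.168 M/s

Step 1: Identify the rate law: rate = k[azomethane]^1
Step 2: Substitute values: rate = 0.4 × (0.42)^1
Step 3: Calculate: rate = 0.4 × 0.42 = 0.168 M/s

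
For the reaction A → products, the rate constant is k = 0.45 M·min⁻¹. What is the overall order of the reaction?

zeroth order (0)

Step 1: The units of k for an nth-order reaction are (concentration)^(1-n)·(time)⁻¹.
Step 2: Here k has units M·min⁻¹, so the concentration exponent is 1.
Step 3: 1 - n = 1 ⇒ n = 0. The reaction is zeroth order.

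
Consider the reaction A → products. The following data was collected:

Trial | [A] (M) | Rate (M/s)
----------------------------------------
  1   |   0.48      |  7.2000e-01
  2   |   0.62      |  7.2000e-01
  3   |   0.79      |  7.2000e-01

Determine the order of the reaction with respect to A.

zeroth order (0)

Step 1: Compare trials - when concentration changes, rate stays constant.
Step 2: rate₂/rate₁ = 7.2000e-01/7.2000e-01 = 1
Step 3: [A]₂/[A]₁ = 0.62/0.48 = 1.292
Step 4: Since rate ratio ≈ (conc ratio)^0, the reaction is zeroth order.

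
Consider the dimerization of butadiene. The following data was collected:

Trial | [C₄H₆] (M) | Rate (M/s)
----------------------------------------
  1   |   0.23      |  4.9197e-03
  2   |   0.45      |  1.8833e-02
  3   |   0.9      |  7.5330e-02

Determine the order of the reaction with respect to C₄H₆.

second order (2)

Step 1: Compare trials to find order n where rate₂/rate₁ = ([C₄H₆]₂/[C₄H₆]₁)^n
Step 2: rate₂/rate₁ = 1.8833e-02/4.9197e-03 = 3.828
Step 3: [C₄H₆]₂/[C₄H₆]₁ = 0.45/0.23 = 1.957
Step 4: n = ln(3.828)/ln(1.957) = 2.00 ≈ 2
Step 5: The reaction is second order in C₄H₆.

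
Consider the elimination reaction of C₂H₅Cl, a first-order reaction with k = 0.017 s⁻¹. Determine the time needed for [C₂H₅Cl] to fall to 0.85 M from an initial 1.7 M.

40.77 s

Step 1: For first-order: t = ln([C₂H₅Cl]₀/[C₂H₅Cl])/k
Step 2: t = ln(1.7/0.85)/0.017
Step 3: t = ln(2)/0.017
Step 4: t = 0.6931/0.017 = 40.77 s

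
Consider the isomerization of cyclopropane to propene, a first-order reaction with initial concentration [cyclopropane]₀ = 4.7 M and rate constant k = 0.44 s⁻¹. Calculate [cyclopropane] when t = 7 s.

0.216 M

Step 1: For a first-order reaction: [cyclopropane] = [cyclopropane]₀ × e^(-kt)
Step 2: [cyclopropane] = 4.7 × e^(-0.44 × 7)
Step 3: [cyclopropane] = 4.7 × e^(-3.08)
Step 4: [cyclopropane] = 4.7 × 0.0459593 = 0.216 M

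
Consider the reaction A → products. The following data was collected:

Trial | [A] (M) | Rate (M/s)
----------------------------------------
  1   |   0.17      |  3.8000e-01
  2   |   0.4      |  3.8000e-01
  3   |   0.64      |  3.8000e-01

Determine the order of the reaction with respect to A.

zeroth order (0)

Step 1: Compare trials - when concentration changes, rate stays constant.
Step 2: rate₂/rate₁ = 3.8000e-01/3.8000e-01 = 1
Step 3: [A]₂/[A]₁ = 0.4/0.17 = 2.353
Step 4: Since rate ratio ≈ (conc ratio)^0, the reaction is zeroth order.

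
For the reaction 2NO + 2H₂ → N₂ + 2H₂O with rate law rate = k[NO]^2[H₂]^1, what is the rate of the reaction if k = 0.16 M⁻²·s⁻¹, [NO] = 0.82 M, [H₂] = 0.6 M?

0.06455 M/s

Step 1: The rate law is rate = k[NO]^2[H₂]^1
Step 2: Substitute: rate = 0.16 × (0.82)^2 × (0.6)^1
Step 3: rate = 0.16 × 0.6724 × 0.6 = 0.0645504 M/s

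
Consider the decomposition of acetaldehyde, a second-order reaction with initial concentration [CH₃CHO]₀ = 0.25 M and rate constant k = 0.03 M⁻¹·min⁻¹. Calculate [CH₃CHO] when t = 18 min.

0.2203 M

Step 1: For a second-order reaction: 1/[CH₃CHO] = 1/[CH₃CHO]₀ + kt
Step 2: 1/[CH₃CHO] = 1/0.25 + 0.03 × 18
Step 3: 1/[CH₃CHO] = 4 + 0.54 = 4.54
Step 4: [CH₃CHO] = 1/4.54 = 0.2203 M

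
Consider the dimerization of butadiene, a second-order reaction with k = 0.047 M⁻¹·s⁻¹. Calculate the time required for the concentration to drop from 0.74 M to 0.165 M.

100.2 s

Step 1: For second-order: t = (1/[C₄H₆] - 1/[C₄H₆]₀)/k
Step 2: t = (1/0.165 - 1/0.74)/0.047
Step 3: t = (6.061 - 1.351)/0.047
Step 4: t = 4.709/0.047 = 100.2 s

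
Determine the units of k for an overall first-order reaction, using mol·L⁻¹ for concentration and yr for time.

yr⁻¹

Step 1: For overall order n, rate = k × (concentration)^n.
Step 2: Rate has units mol·L⁻¹·yr⁻¹; concentration term has units (mol·L⁻¹)^1.
Step 3: k = rate / (concentration)^n, so units of k = (mol·L⁻¹)^(1-1)·yr⁻¹ = yr⁻¹.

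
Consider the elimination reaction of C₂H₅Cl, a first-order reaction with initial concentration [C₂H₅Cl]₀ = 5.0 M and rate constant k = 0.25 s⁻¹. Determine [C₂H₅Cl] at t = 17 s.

0.07132 M

Step 1: For a first-order reaction: [C₂H₅Cl] = [C₂H₅Cl]₀ × e^(-kt)
Step 2: [C₂H₅Cl] = 5.0 × e^(-0.25 × 17)
Step 3: [C₂H₅Cl] = 5.0 × e^(-4.25)
Step 4: [C₂H₅Cl] = 5.0 × 0.0142642 = 0.07132 M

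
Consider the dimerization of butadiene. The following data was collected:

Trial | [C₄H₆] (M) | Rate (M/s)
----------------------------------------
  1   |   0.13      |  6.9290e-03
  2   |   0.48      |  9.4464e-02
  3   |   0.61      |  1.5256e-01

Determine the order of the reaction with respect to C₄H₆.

second order (2)

Step 1: Compare trials to find order n where rate₂/rate₁ = ([C₄H₆]₂/[C₄H₆]₁)^n
Step 2: rate₂/rate₁ = 9.4464e-02/6.9290e-03 = 13.63
Step 3: [C₄H₆]₂/[C₄H₆]₁ = 0.48/0.13 = 3.692
Step 4: n = ln(13.63)/ln(3.692) = 2.00 ≈ 2
Step 5: The reaction is second order in C₄H₆.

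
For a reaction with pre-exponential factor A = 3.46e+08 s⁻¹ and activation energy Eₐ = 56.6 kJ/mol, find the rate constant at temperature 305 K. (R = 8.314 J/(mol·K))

7.00e-02 s⁻¹

Step 1: Use the Arrhenius equation: k = A × exp(-Eₐ/RT)
Step 2: Convert Eₐ to J/mol: 56.6 kJ/mol = 56600 J/mol
Step 3: Calculate the exponent: -Eₐ/(RT) = -56600/(8.314 × 305) = -22.32064
Step 4: k = 3.46e+08 × exp(-22.32064)
Step 5: k = 3.46e+08 × 2.02427e-10 = 7.0040e-02 s⁻¹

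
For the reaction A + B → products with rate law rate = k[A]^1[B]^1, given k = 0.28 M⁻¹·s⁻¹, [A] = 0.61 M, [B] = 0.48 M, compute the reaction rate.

0.08198 M/s

Step 1: The rate law is rate = k[A]^1[B]^1
Step 2: Substitute: rate = 0.28 × (0.61)^1 × (0.48)^1
Step 3: rate = 0.28 × 0.61 × 0.48 = 0.081984 M/s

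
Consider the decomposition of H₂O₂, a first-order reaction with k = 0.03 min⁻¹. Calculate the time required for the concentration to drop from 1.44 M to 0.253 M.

57.97 min

Step 1: For first-order: t = ln([H₂O₂]₀/[H₂O₂])/k
Step 2: t = ln(1.44/0.253)/0.03
Step 3: t = ln(5.692)/0.03
Step 4: t = 1.739/0.03 = 57.97 min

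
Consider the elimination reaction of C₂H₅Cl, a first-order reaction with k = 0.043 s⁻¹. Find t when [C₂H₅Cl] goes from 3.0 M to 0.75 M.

32.24 s

Step 1: For first-order: t = ln([C₂H₅Cl]₀/[C₂H₅Cl])/k
Step 2: t = ln(3.0/0.75)/0.043
Step 3: t = ln(4)/0.043
Step 4: t = 1.386/0.043 = 32.24 s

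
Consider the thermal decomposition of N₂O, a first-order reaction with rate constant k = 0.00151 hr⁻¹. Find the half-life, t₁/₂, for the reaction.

459 hr

Step 1: For a first-order reaction, t₁/₂ = ln(2)/k
Step 2: t₁/₂ = ln(2)/0.00151
Step 3: t₁/₂ = 0.6931/0.00151 = 459 hr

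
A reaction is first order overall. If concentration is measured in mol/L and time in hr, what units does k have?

hr⁻¹

Step 1: For overall order n, rate = k × (concentration)^n.
Step 2: Rate has units mol/L·hr⁻¹; concentration term has units (mol/L)^1.
Step 3: k = rate / (concentration)^n, so units of k = (mol/L)^(1-1)·hr⁻¹ = hr⁻¹.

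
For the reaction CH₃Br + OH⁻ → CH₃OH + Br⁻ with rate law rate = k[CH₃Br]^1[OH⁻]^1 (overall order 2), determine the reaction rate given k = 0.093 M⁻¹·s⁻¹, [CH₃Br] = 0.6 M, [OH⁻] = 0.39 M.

0.02176 M/s

Step 1: The rate law is rate = k[CH₃Br]^1[OH⁻]^1, overall order = 1+1 = 2
Step 2: Substitute values: rate = 0.093 × (0.6)^1 × (0.39)^1
Step 3: rate = 0.093 × 0.6 × 0.39 = 0.021762 M/s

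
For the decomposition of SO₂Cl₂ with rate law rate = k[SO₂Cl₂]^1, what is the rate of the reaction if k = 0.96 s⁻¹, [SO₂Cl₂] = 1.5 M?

1.44 M/s

Step 1: Identify the rate law: rate = k[SO₂Cl₂]^1
Step 2: Substitute values: rate = 0.96 × (1.5)^1
Step 3: Calculate: rate = 0.96 × 1.5 = 1.44 M/s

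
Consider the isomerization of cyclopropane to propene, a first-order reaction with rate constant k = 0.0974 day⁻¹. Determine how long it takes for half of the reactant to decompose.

7.117 day

Step 1: For a first-order reaction, t₁/₂ = ln(2)/k
Step 2: t₁/₂ = ln(2)/0.0974
Step 3: t₁/₂ = 0.6931/0.0974 = 7.117 day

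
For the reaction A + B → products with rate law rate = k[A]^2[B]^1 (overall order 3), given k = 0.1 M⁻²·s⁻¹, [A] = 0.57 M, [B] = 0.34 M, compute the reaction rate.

0.01105 M/s

Step 1: The rate law is rate = k[A]^2[B]^1, overall order = 2+1 = 3
Step 2: Substitute values: rate = 0.1 × (0.57)^2 × (0.34)^1
Step 3: rate = 0.1 × 0.3249 × 0.34 = 0.0110466 M/s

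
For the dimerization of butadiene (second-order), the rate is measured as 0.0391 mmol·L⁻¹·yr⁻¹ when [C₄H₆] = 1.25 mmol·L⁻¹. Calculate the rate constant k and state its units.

0.02502 (mmol·L⁻¹)⁻¹·yr⁻¹

Step 1: rate = k[C₄H₆]^2, so k = rate / [C₄H₆]^2.
Step 2: k = 0.0391 / (1.25)^2 = 0.0391 / 1.562.
Step 3: k = 0.02502 (mmol·L⁻¹)⁻¹·yr⁻¹.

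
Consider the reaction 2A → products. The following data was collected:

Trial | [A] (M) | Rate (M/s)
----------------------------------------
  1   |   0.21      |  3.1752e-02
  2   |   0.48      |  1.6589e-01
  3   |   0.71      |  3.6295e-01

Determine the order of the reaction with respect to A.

second order (2)

Step 1: Compare trials to find order n where rate₂/rate₁ = ([A]₂/[A]₁)^n
Step 2: rate₂/rate₁ = 1.6589e-01/3.1752e-02 = 5.224
Step 3: [A]₂/[A]₁ = 0.48/0.21 = 2.286
Step 4: n = ln(5.224)/ln(2.286) = 2.00 ≈ 2
Step 5: The reaction is second order in A.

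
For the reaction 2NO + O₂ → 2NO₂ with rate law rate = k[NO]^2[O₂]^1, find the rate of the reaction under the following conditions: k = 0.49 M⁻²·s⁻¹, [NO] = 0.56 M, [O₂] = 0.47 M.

0.07222 M/s

Step 1: The rate law is rate = k[NO]^2[O₂]^1
Step 2: Substitute: rate = 0.49 × (0.56)^2 × (0.47)^1
Step 3: rate = 0.49 × 0.3136 × 0.47 = 0.0722221 M/s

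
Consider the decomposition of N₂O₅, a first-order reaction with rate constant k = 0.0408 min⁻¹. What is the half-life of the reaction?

16.99 min

Step 1: For a first-order reaction, t₁/₂ = ln(2)/k
Step 2: t₁/₂ = ln(2)/0.0408
Step 3: t₁/₂ = 0.6931/0.0408 = 16.99 min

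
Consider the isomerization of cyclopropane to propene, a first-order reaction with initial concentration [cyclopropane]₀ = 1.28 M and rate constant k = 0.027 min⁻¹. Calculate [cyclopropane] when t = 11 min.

0.9511 M

Step 1: For a first-order reaction: [cyclopropane] = [cyclopropane]₀ × e^(-kt)
Step 2: [cyclopropane] = 1.28 × e^(-0.027 × 11)
Step 3: [cyclopropane] = 1.28 × e^(-0.297)
Step 4: [cyclopropane] = 1.28 × 0.743044 = 0.9511 M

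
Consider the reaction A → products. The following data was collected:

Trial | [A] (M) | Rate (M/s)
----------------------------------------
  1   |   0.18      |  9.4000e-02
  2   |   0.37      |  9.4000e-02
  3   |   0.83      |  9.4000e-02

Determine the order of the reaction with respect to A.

zeroth order (0)

Step 1: Compare trials - when concentration changes, rate stays constant.
Step 2: rate₂/rate₁ = 9.4000e-02/9.4000e-02 = 1
Step 3: [A]₂/[A]₁ = 0.37/0.18 = 2.056
Step 4: Since rate ratio ≈ (conc ratio)^0, the reaction is zeroth order.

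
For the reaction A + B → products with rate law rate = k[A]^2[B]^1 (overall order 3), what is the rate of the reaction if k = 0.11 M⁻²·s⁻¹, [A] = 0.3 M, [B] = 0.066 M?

0.0006534 M/s

Step 1: The rate law is rate = k[A]^2[B]^1, overall order = 2+1 = 3
Step 2: Substitute values: rate = 0.11 × (0.3)^2 × (0.066)^1
Step 3: rate = 0.11 × 0.09 × 0.066 = 0.0006534 M/s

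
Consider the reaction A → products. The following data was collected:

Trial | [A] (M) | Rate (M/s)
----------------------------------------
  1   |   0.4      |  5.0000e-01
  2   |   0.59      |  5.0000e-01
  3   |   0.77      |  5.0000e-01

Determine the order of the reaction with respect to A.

zeroth order (0)

Step 1: Compare trials - when concentration changes, rate stays constant.
Step 2: rate₂/rate₁ = 5.0000e-01/5.0000e-01 = 1
Step 3: [A]₂/[A]₁ = 0.59/0.4 = 1.475
Step 4: Since rate ratio ≈ (conc ratio)^0, the reaction is zeroth order.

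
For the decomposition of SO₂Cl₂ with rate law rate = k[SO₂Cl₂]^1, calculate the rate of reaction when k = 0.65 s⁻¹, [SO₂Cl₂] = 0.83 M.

0.5395 M/s

Step 1: Identify the rate law: rate = k[SO₂Cl₂]^1
Step 2: Substitute values: rate = 0.65 × (0.83)^1
Step 3: Calculate: rate = 0.65 × 0.83 = 0.5395 M/s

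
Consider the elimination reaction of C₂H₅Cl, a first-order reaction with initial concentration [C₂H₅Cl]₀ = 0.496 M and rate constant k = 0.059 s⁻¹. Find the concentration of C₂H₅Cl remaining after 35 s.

0.0629 M

Step 1: For a first-order reaction: [C₂H₅Cl] = [C₂H₅Cl]₀ × e^(-kt)
Step 2: [C₂H₅Cl] = 0.496 × e^(-0.059 × 35)
Step 3: [C₂H₅Cl] = 0.496 × e^(-2.065)
Step 4: [C₂H₅Cl] = 0.496 × 0.126818 = 0.0629 M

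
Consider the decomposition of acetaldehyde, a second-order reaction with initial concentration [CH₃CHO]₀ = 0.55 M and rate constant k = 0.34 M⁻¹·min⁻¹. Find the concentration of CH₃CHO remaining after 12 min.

0.1695 M

Step 1: For a second-order reaction: 1/[CH₃CHO] = 1/[CH₃CHO]₀ + kt
Step 2: 1/[CH₃CHO] = 1/0.55 + 0.34 × 12
Step 3: 1/[CH₃CHO] = 1.818 + 4.08 = 5.898
Step 4: [CH₃CHO] = 1/5.898 = 0.1695 M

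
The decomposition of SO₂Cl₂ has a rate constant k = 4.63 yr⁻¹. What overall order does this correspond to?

first order (1)

Step 1: The units of k for an nth-order reaction are (concentration)^(1-n)·(time)⁻¹.
Step 2: Here k has units yr⁻¹, so the concentration exponent is 0.
Step 3: 1 - n = 0 ⇒ n = 1. The reaction is first order.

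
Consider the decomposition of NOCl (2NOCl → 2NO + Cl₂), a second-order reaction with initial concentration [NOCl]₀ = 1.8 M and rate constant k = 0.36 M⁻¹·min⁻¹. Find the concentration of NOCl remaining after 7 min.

0.3251 M

Step 1: For a second-order reaction: 1/[NOCl] = 1/[NOCl]₀ + kt
Step 2: 1/[NOCl] = 1/1.8 + 0.36 × 7
Step 3: 1/[NOCl] = 0.5556 + 2.52 = 3.076
Step 4: [NOCl] = 1/3.076 = 0.3251 M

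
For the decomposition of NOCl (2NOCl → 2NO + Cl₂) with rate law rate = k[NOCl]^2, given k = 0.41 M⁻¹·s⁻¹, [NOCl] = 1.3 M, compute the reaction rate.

0.6929 M/s

Step 1: Identify the rate law: rate = k[NOCl]^2
Step 2: Substitute values: rate = 0.41 × (1.3)^2
Step 3: Calculate: rate = 0.41 × 1.69 = 0.6929 M/s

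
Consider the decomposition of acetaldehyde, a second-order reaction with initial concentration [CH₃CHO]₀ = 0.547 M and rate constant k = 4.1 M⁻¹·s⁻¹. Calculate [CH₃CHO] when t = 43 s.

0.005614 M

Step 1: For a second-order reaction: 1/[CH₃CHO] = 1/[CH₃CHO]₀ + kt
Step 2: 1/[CH₃CHO] = 1/0.547 + 4.1 × 43
Step 3: 1/[CH₃CHO] = 1.828 + 176.3 = 178.1
Step 4: [CH₃CHO] = 1/178.1 = 0.005614 M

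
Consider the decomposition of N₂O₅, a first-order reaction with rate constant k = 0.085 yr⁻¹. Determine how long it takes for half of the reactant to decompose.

8.155 yr

Step 1: For a first-order reaction, t₁/₂ = ln(2)/k
Step 2: t₁/₂ = ln(2)/0.085
Step 3: t₁/₂ = 0.6931/0.085 = 8.155 yr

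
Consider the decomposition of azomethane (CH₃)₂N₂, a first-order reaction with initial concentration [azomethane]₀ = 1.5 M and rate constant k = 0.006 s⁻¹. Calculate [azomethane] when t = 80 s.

0.9282 M

Step 1: For a first-order reaction: [azomethane] = [azomethane]₀ × e^(-kt)
Step 2: [azomethane] = 1.5 × e^(-0.006 × 80)
Step 3: [azomethane] = 1.5 × e^(-0.48)
Step 4: [azomethane] = 1.5 × 0.618783 = 0.9282 M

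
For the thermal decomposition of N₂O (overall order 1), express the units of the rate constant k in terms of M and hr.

hr⁻¹

Step 1: For overall order n, rate = k × (concentration)^n.
Step 2: Rate has units M·hr⁻¹; concentration term has units M^1.
Step 3: k = rate / (concentration)^n, so units of k = M^(1-1)·hr⁻¹ = hr⁻¹.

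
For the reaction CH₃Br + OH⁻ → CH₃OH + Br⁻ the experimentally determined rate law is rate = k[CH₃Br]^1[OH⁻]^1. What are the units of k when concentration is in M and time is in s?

M⁻¹·s⁻¹

Step 1: Overall order = 1 + 1 = 2.
Step 2: rate has units M·s⁻¹; [CH₃Br]^1[OH⁻]^1 has units M^2.
Step 3: k = rate/([CH₃Br]^1[OH⁻]^1), so units of k = M^(1-2)·s⁻¹ = M⁻¹·s⁻¹.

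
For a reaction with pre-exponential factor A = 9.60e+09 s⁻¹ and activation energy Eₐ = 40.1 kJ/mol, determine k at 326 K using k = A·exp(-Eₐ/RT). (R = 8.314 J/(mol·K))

3.60e+03 s⁻¹

Step 1: Use the Arrhenius equation: k = A × exp(-Eₐ/RT)
Step 2: Convert Eₐ to J/mol: 40.1 kJ/mol = 40100 J/mol
Step 3: Calculate the exponent: -Eₐ/(RT) = -40100/(8.314 × 326) = -14.79506
Step 4: k = 9.60e+09 × exp(-14.79506)
Step 5: k = 9.60e+09 × 3.75480e-07 = 3.6046e+03 s⁻¹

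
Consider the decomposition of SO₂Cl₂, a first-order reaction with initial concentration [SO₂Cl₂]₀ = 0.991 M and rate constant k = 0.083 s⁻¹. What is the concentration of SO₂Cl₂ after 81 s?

0.001192 M

Step 1: For a first-order reaction: [SO₂Cl₂] = [SO₂Cl₂]₀ × e^(-kt)
Step 2: [SO₂Cl₂] = 0.991 × e^(-0.083 × 81)
Step 3: [SO₂Cl₂] = 0.991 × e^(-6.723)
Step 4: [SO₂Cl₂] = 0.991 × 0.00120292 = 0.001192 M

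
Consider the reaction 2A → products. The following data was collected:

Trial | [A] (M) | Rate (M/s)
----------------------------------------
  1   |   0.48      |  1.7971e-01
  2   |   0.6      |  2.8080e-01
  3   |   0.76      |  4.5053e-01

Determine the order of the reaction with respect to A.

second order (2)

Step 1: Compare trials to find order n where rate₂/rate₁ = ([A]₂/[A]₁)^n
Step 2: rate₂/rate₁ = 2.8080e-01/1.7971e-01 = 1.562
Step 3: [A]₂/[A]₁ = 0.6/0.48 = 1.25
Step 4: n = ln(1.562)/ln(1.25) = 2.00 ≈ 2
Step 5: The reaction is second order in A.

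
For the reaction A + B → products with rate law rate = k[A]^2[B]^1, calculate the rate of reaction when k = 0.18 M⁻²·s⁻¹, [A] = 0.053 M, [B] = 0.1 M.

5.056e-05 M/s

Step 1: The rate law is rate = k[A]^2[B]^1
Step 2: Substitute: rate = 0.18 × (0.053)^2 × (0.1)^1
Step 3: rate = 0.18 × 0.002809 × 0.1 = 5.0562e-05 M/s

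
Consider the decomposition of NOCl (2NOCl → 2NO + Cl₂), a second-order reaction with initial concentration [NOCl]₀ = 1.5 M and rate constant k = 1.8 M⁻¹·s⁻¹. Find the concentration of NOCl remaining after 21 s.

0.026 M

Step 1: For a second-order reaction: 1/[NOCl] = 1/[NOCl]₀ + kt
Step 2: 1/[NOCl] = 1/1.5 + 1.8 × 21
Step 3: 1/[NOCl] = 0.6667 + 37.8 = 38.47
Step 4: [NOCl] = 1/38.47 = 0.026 M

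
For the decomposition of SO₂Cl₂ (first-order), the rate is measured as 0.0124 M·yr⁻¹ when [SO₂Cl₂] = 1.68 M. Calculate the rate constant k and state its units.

0.007381 yr⁻¹

Step 1: rate = k[SO₂Cl₂]^1, so k = rate / [SO₂Cl₂]^1.
Step 2: k = 0.0124 / (1.68)^1 = 0.0124 / 1.68.
Step 3: k = 0.007381 yr⁻¹.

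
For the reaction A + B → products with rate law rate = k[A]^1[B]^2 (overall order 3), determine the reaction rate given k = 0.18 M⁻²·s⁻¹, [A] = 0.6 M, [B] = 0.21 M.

0.004763 M/s

Step 1: The rate law is rate = k[A]^1[B]^2, overall order = 1+2 = 3
Step 2: Substitute values: rate = 0.18 × (0.6)^1 × (0.21)^2
Step 3: rate = 0.18 × 0.6 × 0.0441 = 0.0047628 M/s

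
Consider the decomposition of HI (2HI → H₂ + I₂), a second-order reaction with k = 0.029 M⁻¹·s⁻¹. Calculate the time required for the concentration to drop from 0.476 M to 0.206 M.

94.95 s

Step 1: For second-order: t = (1/[HI] - 1/[HI]₀)/k
Step 2: t = (1/0.206 - 1/0.476)/0.029
Step 3: t = (4.854 - 2.101)/0.029
Step 4: t = 2.754/0.029 = 94.95 s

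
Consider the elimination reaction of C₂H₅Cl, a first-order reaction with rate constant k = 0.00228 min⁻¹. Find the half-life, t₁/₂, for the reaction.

304 min

Step 1: For a first-order reaction, t₁/₂ = ln(2)/k
Step 2: t₁/₂ = ln(2)/0.00228
Step 3: t₁/₂ = 0.6931/0.00228 = 304 min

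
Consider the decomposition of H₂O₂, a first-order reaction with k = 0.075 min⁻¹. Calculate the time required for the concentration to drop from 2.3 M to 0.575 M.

18.48 min

Step 1: For first-order: t = ln([H₂O₂]₀/[H₂O₂])/k
Step 2: t = ln(2.3/0.575)/0.075
Step 3: t = ln(4)/0.075
Step 4: t = 1.386/0.075 = 18.48 min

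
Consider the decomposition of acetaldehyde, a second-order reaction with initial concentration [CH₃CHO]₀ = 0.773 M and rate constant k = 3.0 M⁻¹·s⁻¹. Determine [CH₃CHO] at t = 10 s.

0.03196 M

Step 1: For a second-order reaction: 1/[CH₃CHO] = 1/[CH₃CHO]₀ + kt
Step 2: 1/[CH₃CHO] = 1/0.773 + 3.0 × 10
Step 3: 1/[CH₃CHO] = 1.294 + 30 = 31.29
Step 4: [CH₃CHO] = 1/31.29 = 0.03196 M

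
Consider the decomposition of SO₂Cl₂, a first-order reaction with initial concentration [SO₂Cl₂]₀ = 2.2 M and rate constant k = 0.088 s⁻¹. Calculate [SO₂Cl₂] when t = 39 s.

0.07111 M

Step 1: For a first-order reaction: [SO₂Cl₂] = [SO₂Cl₂]₀ × e^(-kt)
Step 2: [SO₂Cl₂] = 2.2 × e^(-0.088 × 39)
Step 3: [SO₂Cl₂] = 2.2 × e^(-3.432)
Step 4: [SO₂Cl₂] = 2.2 × 0.0323222 = 0.07111 M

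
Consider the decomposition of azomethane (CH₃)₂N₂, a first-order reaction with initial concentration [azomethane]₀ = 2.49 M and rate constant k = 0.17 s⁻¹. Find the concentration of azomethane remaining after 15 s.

0.1944 M

Step 1: For a first-order reaction: [azomethane] = [azomethane]₀ × e^(-kt)
Step 2: [azomethane] = 2.49 × e^(-0.17 × 15)
Step 3: [azomethane] = 2.49 × e^(-2.55)
Step 4: [azomethane] = 2.49 × 0.0780817 = 0.1944 M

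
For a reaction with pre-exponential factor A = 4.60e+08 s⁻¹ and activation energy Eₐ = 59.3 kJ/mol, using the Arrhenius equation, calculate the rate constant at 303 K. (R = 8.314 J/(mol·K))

2.75e-02 s⁻¹

Step 1: Use the Arrhenius equation: k = A × exp(-Eₐ/RT)
Step 2: Convert Eₐ to J/mol: 59.3 kJ/mol = 59300 J/mol
Step 3: Calculate the exponent: -Eₐ/(RT) = -59300/(8.314 × 303) = -23.53976
Step 4: k = 4.60e+08 × exp(-23.53976)
Step 5: k = 4.60e+08 × 5.98153e-11 = 2.7515e-02 s⁻¹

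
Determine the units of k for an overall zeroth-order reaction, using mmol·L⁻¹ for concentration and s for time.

mmol·L⁻¹·s⁻¹

Step 1: For overall order n, rate = k × (concentration)^n.
Step 2: Rate has units mmol·L⁻¹·s⁻¹; concentration term has units (mmol·L⁻¹)^0.
Step 3: k = rate / (concentration)^n, so units of k = (mmol·L⁻¹)^(1-0)·s⁻¹ = mmol·L⁻¹·s⁻¹.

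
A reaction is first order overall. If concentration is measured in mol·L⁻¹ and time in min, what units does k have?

min⁻¹

Step 1: For overall order n, rate = k × (concentration)^n.
Step 2: Rate has units mol·L⁻¹·min⁻¹; concentration term has units (mol·L⁻¹)^1.
Step 3: k = rate / (concentration)^n, so units of k = (mol·L⁻¹)^(1-1)·min⁻¹ = min⁻¹.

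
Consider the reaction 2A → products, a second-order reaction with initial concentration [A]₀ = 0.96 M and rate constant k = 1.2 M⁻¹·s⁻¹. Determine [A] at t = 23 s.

0.03491 M

Step 1: For a second-order reaction: 1/[A] = 1/[A]₀ + kt
Step 2: 1/[A] = 1/0.96 + 1.2 × 23
Step 3: 1/[A] = 1.042 + 27.6 = 28.64
Step 4: [A] = 1/28.64 = 0.03491 M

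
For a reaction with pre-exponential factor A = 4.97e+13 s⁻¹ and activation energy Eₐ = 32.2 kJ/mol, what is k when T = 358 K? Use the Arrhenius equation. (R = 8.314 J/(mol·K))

9.95e+08 s⁻¹

Step 1: Use the Arrhenius equation: k = A × exp(-Eₐ/RT)
Step 2: Convert Eₐ to J/mol: 32.2 kJ/mol = 32200 J/mol
Step 3: Calculate the exponent: -Eₐ/(RT) = -32200/(8.314 × 358) = -10.81839
Step 4: k = 4.97e+13 × exp(-10.81839)
Step 5: k = 4.97e+13 × 2.00278e-05 = 9.9538e+08 s⁻¹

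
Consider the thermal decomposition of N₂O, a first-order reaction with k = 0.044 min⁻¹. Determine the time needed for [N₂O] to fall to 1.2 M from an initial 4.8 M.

31.51 min

Step 1: For first-order: t = ln([N₂O]₀/[N₂O])/k
Step 2: t = ln(4.8/1.2)/0.044
Step 3: t = ln(4)/0.044
Step 4: t = 1.386/0.044 = 31.51 min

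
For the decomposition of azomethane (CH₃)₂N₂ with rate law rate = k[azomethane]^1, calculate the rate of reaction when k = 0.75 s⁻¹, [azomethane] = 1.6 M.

1.2 M/s

Step 1: Identify the rate law: rate = k[azomethane]^1
Step 2: Substitute values: rate = 0.75 × (1.6)^1
Step 3: Calculate: rate = 0.75 × 1.6 = 1.2 M/s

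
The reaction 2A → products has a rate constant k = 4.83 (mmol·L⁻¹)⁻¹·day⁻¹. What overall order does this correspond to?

second order (2)

Step 1: The units of k for an nth-order reaction are (concentration)^(1-n)·(time)⁻¹.
Step 2: Here k has units (mmol·L⁻¹)⁻¹·day⁻¹, so the concentration exponent is -1.
Step 3: 1 - n = -1 ⇒ n = 2. The reaction is second order.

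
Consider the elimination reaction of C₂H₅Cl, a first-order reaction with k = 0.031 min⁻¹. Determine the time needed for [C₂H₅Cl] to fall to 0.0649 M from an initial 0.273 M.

46.34 min

Step 1: For first-order: t = ln([C₂H₅Cl]₀/[C₂H₅Cl])/k
Step 2: t = ln(0.273/0.0649)/0.031
Step 3: t = ln(4.206)/0.031
Step 4: t = 1.437/0.031 = 46.34 min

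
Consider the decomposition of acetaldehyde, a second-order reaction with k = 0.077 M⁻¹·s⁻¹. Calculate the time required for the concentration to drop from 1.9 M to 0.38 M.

27.34 s

Step 1: For second-order: t = (1/[CH₃CHO] - 1/[CH₃CHO]₀)/k
Step 2: t = (1/0.38 - 1/1.9)/0.077
Step 3: t = (2.632 - 0.5263)/0.077
Step 4: t = 2.105/0.077 = 27.34 s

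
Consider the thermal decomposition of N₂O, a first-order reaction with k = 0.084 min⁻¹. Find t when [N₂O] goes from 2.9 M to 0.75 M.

16.1 min

Step 1: For first-order: t = ln([N₂O]₀/[N₂O])/k
Step 2: t = ln(2.9/0.75)/0.084
Step 3: t = ln(3.867)/0.084
Step 4: t = 1.352/0.084 = 16.1 min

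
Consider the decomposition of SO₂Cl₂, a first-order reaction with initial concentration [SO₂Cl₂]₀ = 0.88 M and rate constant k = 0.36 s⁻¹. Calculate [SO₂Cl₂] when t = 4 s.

0.2085 M

Step 1: For a first-order reaction: [SO₂Cl₂] = [SO₂Cl₂]₀ × e^(-kt)
Step 2: [SO₂Cl₂] = 0.88 × e^(-0.36 × 4)
Step 3: [SO₂Cl₂] = 0.88 × e^(-1.44)
Step 4: [SO₂Cl₂] = 0.88 × 0.236928 = 0.2085 M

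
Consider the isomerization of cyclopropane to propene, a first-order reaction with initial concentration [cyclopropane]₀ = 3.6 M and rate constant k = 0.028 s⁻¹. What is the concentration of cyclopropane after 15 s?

2.365 M

Step 1: For a first-order reaction: [cyclopropane] = [cyclopropane]₀ × e^(-kt)
Step 2: [cyclopropane] = 3.6 × e^(-0.028 × 15)
Step 3: [cyclopropane] = 3.6 × e^(-0.42)
Step 4: [cyclopropane] = 3.6 × 0.657047 = 2.365 M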